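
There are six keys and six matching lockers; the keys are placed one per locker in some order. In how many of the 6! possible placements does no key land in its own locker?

265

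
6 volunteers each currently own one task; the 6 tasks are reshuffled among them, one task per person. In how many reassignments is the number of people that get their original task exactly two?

135

Pick the 2 fixed positions: C(6,2) = 15 ways.
The other 4 form a derangement: !4 = 9.
Total: 15 × 9 = 135.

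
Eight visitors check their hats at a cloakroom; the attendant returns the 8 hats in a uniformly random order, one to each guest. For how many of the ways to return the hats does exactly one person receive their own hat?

Pick the single fixed position: C(8,1) = 8 ways.
The remaining 7 must be deranged: !7 = 1854.
Total: 8 × 1854 = 14832.

14832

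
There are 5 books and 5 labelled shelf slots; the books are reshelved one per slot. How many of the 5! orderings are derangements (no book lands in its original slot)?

Use !n = n·!(n-1) + (-1)^n.
!5 = 5·9 - 1 = 44

44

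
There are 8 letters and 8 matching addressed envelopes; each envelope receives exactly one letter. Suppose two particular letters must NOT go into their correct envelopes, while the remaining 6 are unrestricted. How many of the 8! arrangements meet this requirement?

30960

Let A_j be the event that the j-th constrained one is fixed. By inclusion-exclusion over the 2 events:
Σ_{j=0}^{2} (-1)^j C(2,j)(8-j)!
= C(2,0)·8! - C(2,1)·7! + C(2,2)·6!
= 40320 - 10080 + 720
= 30960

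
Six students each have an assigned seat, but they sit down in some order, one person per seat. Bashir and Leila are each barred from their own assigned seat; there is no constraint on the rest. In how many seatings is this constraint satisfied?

504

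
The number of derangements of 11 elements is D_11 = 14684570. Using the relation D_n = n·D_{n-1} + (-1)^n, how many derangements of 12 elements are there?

D_12 = 12·14684570 + 1 = 176214841.

176214841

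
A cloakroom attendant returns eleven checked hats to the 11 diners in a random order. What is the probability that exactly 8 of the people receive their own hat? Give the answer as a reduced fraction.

1/120960

Favorable outcomes: C(11,8)·!3 = 165·2 = 330.
Total outcomes: 11! = 39916800.
Probability = 330/39916800 = 1/120960.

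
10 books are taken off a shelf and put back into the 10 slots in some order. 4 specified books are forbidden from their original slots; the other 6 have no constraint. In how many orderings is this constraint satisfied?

2399760

Let A_j be the event that the j-th constrained one is fixed. By inclusion-exclusion over the 4 events:
Σ_{j=0}^{4} (-1)^j C(4,j)(10-j)!
= C(4,0)·10! - C(4,1)·9! + C(4,2)·8! - C(4,3)·7! + C(4,4)·6!
= 3628800 - 1451520 + 241920 - 20160 + 720
= 2399760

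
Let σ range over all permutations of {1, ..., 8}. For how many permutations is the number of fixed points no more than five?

Sum C(8,i)·!(8-i) for i = 0..5:
  i=0: C(8,0)·!8 = 1·14833 = 14833
  i=1: C(8,1)·!7 = 8·1854 = 14832
  i=2: C(8,2)·!6 = 28·265 = 7420
  i=3: C(8,3)·!5 = 56·44 = 2464
  i=4: C(8,4)·!4 = 70·9 = 630
  i=5: C(8,5)·!3 = 56·2 = 112
Total = 40291.

40291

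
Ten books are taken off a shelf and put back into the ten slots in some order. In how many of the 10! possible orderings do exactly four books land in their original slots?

55650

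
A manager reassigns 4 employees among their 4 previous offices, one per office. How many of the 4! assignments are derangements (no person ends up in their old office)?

9

Use !n = n·!(n-1) + (-1)^n.
!4 = 4·2 + 1 = 9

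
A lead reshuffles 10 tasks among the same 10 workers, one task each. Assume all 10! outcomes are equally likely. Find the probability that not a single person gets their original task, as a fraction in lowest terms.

16481/44800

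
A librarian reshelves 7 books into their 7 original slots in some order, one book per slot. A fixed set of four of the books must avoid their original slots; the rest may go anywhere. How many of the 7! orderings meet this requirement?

Let A_j be the event that the j-th constrained one is fixed. By inclusion-exclusion over the 4 events:
Σ_{j=0}^{4} (-1)^j C(4,j)(7-j)!
= C(4,0)·7! - C(4,1)·6! + C(4,2)·5! - C(4,3)·4! + C(4,4)·3!
= 5040 - 2880 + 720 - 96 + 6
= 2790

2790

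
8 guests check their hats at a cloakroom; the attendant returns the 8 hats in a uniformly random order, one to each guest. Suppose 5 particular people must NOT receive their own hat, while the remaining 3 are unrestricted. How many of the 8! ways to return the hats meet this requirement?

Inclusion-exclusion on the 5 forbidden self-matches:
Σ_{j=0}^{5} (-1)^j C(5,j)(8-j)!
= C(5,0)·8! - C(5,1)·7! + C(5,2)·6! - C(5,3)·5! + C(5,4)·4! - C(5,5)·3!
= 40320 - 25200 + 7200 - 1200 + 120 - 6
= 21234

21234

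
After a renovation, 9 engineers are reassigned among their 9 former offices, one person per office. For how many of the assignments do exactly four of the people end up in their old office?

5544

Pick the 4 fixed positions: C(9,4) = 126 ways.
The other 5 form a derangement: !5 = 44.
Total: 126 × 44 = 5544.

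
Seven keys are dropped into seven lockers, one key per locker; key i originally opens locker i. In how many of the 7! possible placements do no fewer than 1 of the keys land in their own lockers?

Sum C(7,i)·!(7-i) for i = 1..7:
  i=1: C(7,1)·!6 = 7·265 = 1855
  i=2: C(7,2)·!5 = 21·44 = 924
  i=3: C(7,3)·!4 = 35·9 = 315
  i=4: C(7,4)·!3 = 35·2 = 70
  i=5: C(7,5)·!2 = 21·1 = 21
  i=6: C(7,6)·!1 = 7·0 = 0
  i=7: C(7,7)·!0 = 1·1 = 1
Total = 3186.

3186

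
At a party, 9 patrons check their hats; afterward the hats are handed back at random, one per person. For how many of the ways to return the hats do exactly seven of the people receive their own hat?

36

Choose which 7 of the 9 are fixed: C(9,7) = 36.
The remaining 2 must be deranged: !2 = 1.
Total: 36 × 1 = 36.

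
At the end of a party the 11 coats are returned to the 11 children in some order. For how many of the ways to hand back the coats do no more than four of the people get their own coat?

39770686

# with exactly i fixed is C(11,i)·!(11-i); sum over i=0..4:
  i=0: C(11,0)·!11 = 1·14684570 = 14684570
  i=1: C(11,1)·!10 = 11·1334961 = 14684571
  i=2: C(11,2)·!9 = 55·133496 = 7342280
  i=3: C(11,3)·!8 = 165·14833 = 2447445
  i=4: C(11,4)·!7 = 330·1854 = 611820
Total = 39770686.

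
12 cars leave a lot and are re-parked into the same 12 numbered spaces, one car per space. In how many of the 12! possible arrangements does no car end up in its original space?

176214841

Use !n = (n-1)(!(n-1) + !(n-2)).
!12 = 11·(14684570 + 1334961) = 11·16019531 = 176214841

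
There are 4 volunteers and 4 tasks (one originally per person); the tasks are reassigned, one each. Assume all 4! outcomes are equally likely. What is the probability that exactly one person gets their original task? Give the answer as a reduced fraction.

Favorable outcomes: C(4,1)·!3 = 4·2 = 8.
Total outcomes: 4! = 24.
Probability = 8/24 = 1/3.

1/3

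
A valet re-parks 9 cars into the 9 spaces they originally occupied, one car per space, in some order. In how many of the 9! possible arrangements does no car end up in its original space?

133496

Use !n = n·!(n-1) + (-1)^n.
!9 = 9·14833 - 1 = 133496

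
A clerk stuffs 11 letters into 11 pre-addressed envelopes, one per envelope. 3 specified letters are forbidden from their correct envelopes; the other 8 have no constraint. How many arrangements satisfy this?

30078720

Inclusion-exclusion on the 3 forbidden self-matches:
Σ_{j=0}^{3} (-1)^j C(3,j)(11-j)!
= C(3,0)·11! - C(3,1)·10! + C(3,2)·9! - C(3,3)·8!
= 39916800 - 10886400 + 1088640 - 40320
= 30078720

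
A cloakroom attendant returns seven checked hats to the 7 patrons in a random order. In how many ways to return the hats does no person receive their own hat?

By inclusion-exclusion, !7 = Σ (-1)^k · 7!/k! for k=0..7
= 7! - 7!/1! + 7!/2! - 7!/3! + 7!/4! - 7!/5! + 7!/6! - 7!/7!
= 5040 - 5040 + 2520 - 840 + 210 - 42 + 7 - 1
= 1854

1854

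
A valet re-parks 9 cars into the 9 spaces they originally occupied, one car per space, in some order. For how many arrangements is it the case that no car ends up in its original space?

133496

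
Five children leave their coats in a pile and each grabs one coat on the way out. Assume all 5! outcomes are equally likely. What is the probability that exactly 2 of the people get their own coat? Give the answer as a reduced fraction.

1/6

Favorable outcomes: C(5,2)·!3 = 10·2 = 20.
Total outcomes: 5! = 120.
Probability = 20/120 = 1/6.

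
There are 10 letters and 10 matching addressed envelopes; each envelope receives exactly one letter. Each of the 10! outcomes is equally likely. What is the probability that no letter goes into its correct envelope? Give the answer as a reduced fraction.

16481/44800

Favorable outcomes: !10 = 1334961.
Total outcomes: 10! = 3628800.
Probability = 1334961/3628800 = 16481/44800.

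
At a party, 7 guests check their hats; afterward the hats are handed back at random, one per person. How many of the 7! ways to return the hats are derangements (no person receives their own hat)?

!7 is the nearest integer to 7!/e.
7! = 5040, and 5040/e ≈ 1854.11, so !7 = 1854.

1854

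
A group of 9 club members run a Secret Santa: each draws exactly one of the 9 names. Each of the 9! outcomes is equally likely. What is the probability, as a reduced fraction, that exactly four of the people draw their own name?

11/720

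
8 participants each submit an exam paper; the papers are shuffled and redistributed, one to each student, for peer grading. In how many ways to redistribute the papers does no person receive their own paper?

Recurrence: !8 = 8·!7 + (-1)^8.
!8 = 8·1854 + 1 = 14833

14833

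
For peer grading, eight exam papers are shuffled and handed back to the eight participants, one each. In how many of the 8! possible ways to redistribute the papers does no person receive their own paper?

The subfactorial !8 = [8!/e] (nearest integer).
8! = 40320, and 40320/e ≈ 14832.90, so !8 = 14833.

14833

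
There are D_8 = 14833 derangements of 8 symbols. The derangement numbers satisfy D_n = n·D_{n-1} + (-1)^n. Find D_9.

133496

D_9 = 9·14833 - 1 = 133496.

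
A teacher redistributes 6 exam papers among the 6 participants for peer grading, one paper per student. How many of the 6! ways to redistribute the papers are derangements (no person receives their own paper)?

265

The number of derangements of 6 is !6 = Σ_{k=0}^{6} (-1)^k·6!/k!
= 6! - 6!/1! + 6!/2! - 6!/3! + 6!/4! - 6!/5! + 6!/6!
= 720 - 720 + 360 - 120 + 30 - 6 + 1
= 265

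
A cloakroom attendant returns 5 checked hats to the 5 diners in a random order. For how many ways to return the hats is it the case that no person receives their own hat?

44

By inclusion-exclusion, !5 = Σ (-1)^k · 5!/k! for k=0..5
= 5! - 5!/1! + 5!/2! - 5!/3! + 5!/4! - 5!/5!
= 120 - 120 + 60 - 20 + 5 - 1
= 44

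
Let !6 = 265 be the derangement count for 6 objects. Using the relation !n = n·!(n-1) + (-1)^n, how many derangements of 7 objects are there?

1854

!7 = 7·265 - 1 = 1854.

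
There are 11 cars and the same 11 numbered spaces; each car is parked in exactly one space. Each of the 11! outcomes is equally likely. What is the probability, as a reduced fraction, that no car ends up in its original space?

1468457/3991680

Favorable outcomes: !11 = 14684570.
Total outcomes: 11! = 39916800.
Probability = 14684570/39916800 = 1468457/3991680.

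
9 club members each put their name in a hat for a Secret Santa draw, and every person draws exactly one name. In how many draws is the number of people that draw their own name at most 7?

362879

# with exactly i fixed is C(9,i)·!(9-i); sum over i=0..7:
  i=0: C(9,0)·!9 = 1·133496 = 133496
  i=1: C(9,1)·!8 = 9·14833 = 133497
  i=2: C(9,2)·!7 = 36·1854 = 66744
  i=3: C(9,3)·!6 = 84·265 = 22260
  i=4: C(9,4)·!5 = 126·44 = 5544
  i=5: C(9,5)·!4 = 126·9 = 1134
  i=6: C(9,6)·!3 = 84·2 = 168
  i=7: C(9,7)·!2 = 36·1 = 36
Total = 362879.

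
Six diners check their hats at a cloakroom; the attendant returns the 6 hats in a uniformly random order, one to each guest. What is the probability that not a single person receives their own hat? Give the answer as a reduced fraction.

53/144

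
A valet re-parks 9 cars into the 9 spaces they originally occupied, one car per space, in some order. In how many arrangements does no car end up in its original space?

133496

The number of derangements of 9 is !9 = Σ_{k=0}^{9} (-1)^k·9!/k!
= 9! - 9!/1! + 9!/2! - 9!/3! + 9!/4! - 9!/5! + 9!/6! - 9!/7! + 9!/8! - 9!/9!
= 362880 - 362880 + 181440 - 60480 + 15120 - 3024 + 504 - 72 + 9 - 1
= 133496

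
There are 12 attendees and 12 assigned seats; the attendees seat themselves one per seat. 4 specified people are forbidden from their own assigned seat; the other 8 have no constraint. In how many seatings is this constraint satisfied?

339696000

Inclusion-exclusion on the 4 forbidden self-matches:
Σ_{j=0}^{4} (-1)^j C(4,j)(12-j)!
= C(4,0)·12! - C(4,1)·11! + C(4,2)·10! - C(4,3)·9! + C(4,4)·8!
= 479001600 - 159667200 + 21772800 - 1451520 + 40320
= 339696000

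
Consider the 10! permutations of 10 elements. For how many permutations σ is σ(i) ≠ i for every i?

1334961

The subfactorial !10 = [10!/e] (nearest integer).
10! = 3628800, and 3628800/e ≈ 1334960.92, so !10 = 1334961.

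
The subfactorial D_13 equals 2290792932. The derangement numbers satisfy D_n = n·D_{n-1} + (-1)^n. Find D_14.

32071101049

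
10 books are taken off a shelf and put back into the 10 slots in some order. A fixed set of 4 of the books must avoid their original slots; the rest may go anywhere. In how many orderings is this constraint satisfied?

Inclusion-exclusion on the 4 forbidden self-matches:
Σ_{j=0}^{4} (-1)^j C(4,j)(10-j)!
= C(4,0)·10! - C(4,1)·9! + C(4,2)·8! - C(4,3)·7! + C(4,4)·6!
= 3628800 - 1451520 + 241920 - 20160 + 720
= 2399760

2399760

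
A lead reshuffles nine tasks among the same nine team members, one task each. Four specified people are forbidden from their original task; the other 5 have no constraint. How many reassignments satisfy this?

229080

Inclusion-exclusion on the 4 forbidden self-matches:
Σ_{j=0}^{4} (-1)^j C(4,j)(9-j)!
= C(4,0)·9! - C(4,1)·8! + C(4,2)·7! - C(4,3)·6! + C(4,4)·5!
= 362880 - 161280 + 30240 - 2880 + 120
= 229080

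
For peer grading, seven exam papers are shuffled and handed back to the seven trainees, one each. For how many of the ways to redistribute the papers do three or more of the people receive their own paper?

407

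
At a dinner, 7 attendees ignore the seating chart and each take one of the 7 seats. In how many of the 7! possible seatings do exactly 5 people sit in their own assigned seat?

Pick the 5 fixed positions: C(7,5) = 21 ways.
The remaining 2 must be deranged: !2 = 1.
Total: 21 × 1 = 21.

21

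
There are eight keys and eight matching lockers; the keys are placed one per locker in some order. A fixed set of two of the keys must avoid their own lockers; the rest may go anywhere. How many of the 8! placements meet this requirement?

Inclusion-exclusion on the 2 forbidden self-matches:
Σ_{j=0}^{2} (-1)^j C(2,j)(8-j)!
= C(2,0)·8! - C(2,1)·7! + C(2,2)·6!
= 40320 - 10080 + 720
= 30960

30960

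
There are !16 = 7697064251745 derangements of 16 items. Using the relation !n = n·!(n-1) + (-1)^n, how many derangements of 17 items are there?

!17 = 17·7697064251745 - 1 = 130850092279664.

130850092279664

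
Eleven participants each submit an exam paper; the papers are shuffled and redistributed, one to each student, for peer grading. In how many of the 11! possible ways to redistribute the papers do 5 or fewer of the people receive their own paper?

# with exactly i fixed is C(11,i)·!(11-i); sum over i=0..5:
  i=0: C(11,0)·!11 = 1·14684570 = 14684570
  i=1: C(11,1)·!10 = 11·1334961 = 14684571
  i=2: C(11,2)·!9 = 55·133496 = 7342280
  i=3: C(11,3)·!8 = 165·14833 = 2447445
  i=4: C(11,4)·!7 = 330·1854 = 611820
  i=5: C(11,5)·!6 = 462·265 = 122430
Total = 39893116.

39893116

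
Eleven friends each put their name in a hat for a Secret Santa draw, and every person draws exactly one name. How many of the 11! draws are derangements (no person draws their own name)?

14684570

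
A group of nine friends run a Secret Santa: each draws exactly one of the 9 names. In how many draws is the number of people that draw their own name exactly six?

Pick the 6 fixed positions: C(9,6) = 84 ways.
The remaining 3 must be deranged: !3 = 2.
Total: 84 × 2 = 168.

168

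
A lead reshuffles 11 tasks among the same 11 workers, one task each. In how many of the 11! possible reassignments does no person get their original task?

14684570

By inclusion-exclusion, !11 = Σ (-1)^k · 11!/k! for k=0..11
= 11! - 11!/1! + 11!/2! - 11!/3! + 11!/4! - 11!/5! + 11!/6! - 11!/7! + 11!/8! - 11!/9! + 11!/10! - 11!/11!
= 39916800 - 39916800 + 19958400 - 6652800 + 1663200 - 332640 + 55440 - 7920 + 990 - 110 + 11 - 1
= 14684570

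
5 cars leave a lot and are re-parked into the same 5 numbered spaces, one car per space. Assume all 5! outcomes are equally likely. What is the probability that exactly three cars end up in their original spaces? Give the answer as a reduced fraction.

1/12

Favorable outcomes: C(5,3)·!2 = 10·1 = 10.
Total outcomes: 5! = 120.
Probability = 10/120 = 1/12.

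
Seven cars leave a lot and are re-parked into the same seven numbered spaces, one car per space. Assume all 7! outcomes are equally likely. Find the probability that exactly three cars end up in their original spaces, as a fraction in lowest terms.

1/16

Favorable outcomes: C(7,3)·!4 = 35·9 = 315.
Total outcomes: 7! = 5040.
Probability = 315/5040 = 1/16.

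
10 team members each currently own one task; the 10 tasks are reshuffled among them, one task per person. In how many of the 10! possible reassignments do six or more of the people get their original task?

Sum C(10,i)·!(10-i) for i = 6..10:
  i=6: C(10,6)·!4 = 210·9 = 1890
  i=7: C(10,7)·!3 = 120·2 = 240
  i=8: C(10,8)·!2 = 45·1 = 45
  i=9: C(10,9)·!1 = 10·0 = 0
  i=10: C(10,10)·!0 = 1·1 = 1
Total = 2176.

2176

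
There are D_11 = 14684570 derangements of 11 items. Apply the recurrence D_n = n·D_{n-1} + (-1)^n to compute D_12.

176214841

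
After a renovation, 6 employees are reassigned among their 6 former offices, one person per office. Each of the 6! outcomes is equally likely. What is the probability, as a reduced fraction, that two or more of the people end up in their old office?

191/720

Favorable outcomes: Σ_{i≥2} C(6,i)·!(6-i) = 15·9 + 20·2 + 15·1 + 6·0 + 1·1 = 191.
Total outcomes: 6! = 720.
Probability = 191/720 = 191/720.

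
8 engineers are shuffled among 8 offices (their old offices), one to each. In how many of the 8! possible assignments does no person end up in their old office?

14833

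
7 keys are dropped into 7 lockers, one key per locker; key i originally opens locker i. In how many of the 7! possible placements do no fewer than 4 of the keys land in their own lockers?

# with exactly i fixed is C(7,i)·!(7-i); sum over i=4..7:
  i=4: C(7,4)·!3 = 35·2 = 70
  i=5: C(7,5)·!2 = 21·1 = 21
  i=6: C(7,6)·!1 = 7·0 = 0
  i=7: C(7,7)·!0 = 1·1 = 1
Total = 92.

92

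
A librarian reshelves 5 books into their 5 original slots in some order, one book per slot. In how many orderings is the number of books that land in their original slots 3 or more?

11

Sum C(5,i)·!(5-i) for i = 3..5:
  i=3: C(5,3)·!2 = 10·1 = 10
  i=4: C(5,4)·!1 = 5·0 = 0
  i=5: C(5,5)·!0 = 1·1 = 1
Total = 11.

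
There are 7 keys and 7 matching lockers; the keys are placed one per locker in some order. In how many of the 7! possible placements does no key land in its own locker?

1854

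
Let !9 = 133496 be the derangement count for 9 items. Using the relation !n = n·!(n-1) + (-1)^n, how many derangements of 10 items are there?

1334961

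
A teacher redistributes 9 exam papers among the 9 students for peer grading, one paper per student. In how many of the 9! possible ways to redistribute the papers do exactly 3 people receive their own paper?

Choose which 3 of the 9 are fixed: C(9,3) = 84.
The remaining 6 must be deranged: !6 = 265.
Total: 84 × 265 = 22260.

22260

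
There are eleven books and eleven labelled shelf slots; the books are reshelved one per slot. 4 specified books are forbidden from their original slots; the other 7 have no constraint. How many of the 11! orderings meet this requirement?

27422640

Let A_j be the event that the j-th constrained one is fixed. By inclusion-exclusion over the 4 events:
Σ_{j=0}^{4} (-1)^j C(4,j)(11-j)!
= C(4,0)·11! - C(4,1)·10! + C(4,2)·9! - C(4,3)·8! + C(4,4)·7!
= 39916800 - 14515200 + 2177280 - 161280 + 5040
= 27422640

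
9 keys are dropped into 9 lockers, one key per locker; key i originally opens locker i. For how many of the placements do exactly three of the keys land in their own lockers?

22260

Pick the 3 fixed positions: C(9,3) = 84 ways.
The other 6 form a derangement: !6 = 265.
Total: 84 × 265 = 22260.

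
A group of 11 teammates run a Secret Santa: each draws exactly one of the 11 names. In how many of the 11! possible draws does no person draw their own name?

Recurrence: !11 = 10·(!10 + !9).
!11 = 10·(1334961 + 133496) = 10·1468457 = 14684570

14684570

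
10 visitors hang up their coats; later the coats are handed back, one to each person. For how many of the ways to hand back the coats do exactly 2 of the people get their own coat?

Pick the 2 fixed positions: C(10,2) = 45 ways.
The remaining 8 must be deranged: !8 = 14833.
Total: 45 × 14833 = 667485.

667485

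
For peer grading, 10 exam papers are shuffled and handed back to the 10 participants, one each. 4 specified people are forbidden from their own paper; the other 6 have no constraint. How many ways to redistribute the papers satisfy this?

2399760

Let A_j be the event that the j-th constrained one is fixed. By inclusion-exclusion over the 4 events:
Σ_{j=0}^{4} (-1)^j C(4,j)(10-j)!
= C(4,0)·10! - C(4,1)·9! + C(4,2)·8! - C(4,3)·7! + C(4,4)·6!
= 3628800 - 1451520 + 241920 - 20160 + 720
= 2399760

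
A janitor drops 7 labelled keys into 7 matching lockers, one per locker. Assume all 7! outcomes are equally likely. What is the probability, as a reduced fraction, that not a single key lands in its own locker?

103/280

Favorable outcomes: !7 = 1854.
Total outcomes: 7! = 5040.
Probability = 1854/5040 = 103/280.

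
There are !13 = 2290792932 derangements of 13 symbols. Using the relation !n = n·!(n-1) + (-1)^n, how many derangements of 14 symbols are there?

32071101049

!14 = 14·2290792932 + 1 = 32071101049.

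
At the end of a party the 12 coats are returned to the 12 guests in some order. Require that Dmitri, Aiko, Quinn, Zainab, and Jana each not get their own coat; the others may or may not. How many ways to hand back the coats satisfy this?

312273360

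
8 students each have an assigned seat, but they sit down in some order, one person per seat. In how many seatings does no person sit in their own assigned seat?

14833

!8 is the nearest integer to 8!/e.
8! = 40320, and 40320/e ≈ 14832.90, so !8 = 14833.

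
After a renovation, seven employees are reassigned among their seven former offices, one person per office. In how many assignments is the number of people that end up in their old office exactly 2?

924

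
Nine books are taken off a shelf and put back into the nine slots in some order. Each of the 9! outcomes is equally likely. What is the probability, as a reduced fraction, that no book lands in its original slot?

16687/45360

Favorable outcomes: !9 = 133496.
Total outcomes: 9! = 362880.
Probability = 133496/362880 = 16687/45360.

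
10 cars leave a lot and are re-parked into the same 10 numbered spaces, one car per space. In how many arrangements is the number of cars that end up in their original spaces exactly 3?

222480

Choose which 3 of the 10 are fixed: C(10,3) = 120.
The remaining 7 must be deranged: !7 = 1854.
Total: 120 × 1854 = 222480.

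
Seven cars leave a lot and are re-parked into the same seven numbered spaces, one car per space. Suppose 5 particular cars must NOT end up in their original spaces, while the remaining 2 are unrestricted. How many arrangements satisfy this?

2428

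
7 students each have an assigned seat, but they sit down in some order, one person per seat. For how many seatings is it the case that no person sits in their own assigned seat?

Use !n = n·!(n-1) + (-1)^n.
!7 = 7·265 - 1 = 1854

1854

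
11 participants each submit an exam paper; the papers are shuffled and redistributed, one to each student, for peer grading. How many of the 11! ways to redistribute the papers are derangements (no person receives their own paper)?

14684570

The subfactorial !11 = [11!/e] (nearest integer).
11! = 39916800, and 39916800/e ≈ 14684570.08, so !11 = 14684570.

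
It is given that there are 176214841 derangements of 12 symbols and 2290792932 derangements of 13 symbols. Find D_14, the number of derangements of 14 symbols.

32071101049

D_14 = (14-1)·(D_13 + D_12) = 13·(2290792932 + 176214841) = 13·2467007773 = 32071101049.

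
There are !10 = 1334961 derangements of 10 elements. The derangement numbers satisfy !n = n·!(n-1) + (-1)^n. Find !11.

14684570

!11 = 11·1334961 - 1 = 14684570.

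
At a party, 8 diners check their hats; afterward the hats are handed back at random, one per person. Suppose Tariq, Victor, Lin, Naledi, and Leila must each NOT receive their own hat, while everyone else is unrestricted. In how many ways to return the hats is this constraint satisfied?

Let A_j be the event that the j-th constrained one is fixed. By inclusion-exclusion over the 5 events:
Σ_{j=0}^{5} (-1)^j C(5,j)(8-j)!
= C(5,0)·8! - C(5,1)·7! + C(5,2)·6! - C(5,3)·5! + C(5,4)·4! - C(5,5)·3!
= 40320 - 25200 + 7200 - 1200 + 120 - 6
= 21234

21234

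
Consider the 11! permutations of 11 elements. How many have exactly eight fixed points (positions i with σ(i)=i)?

Pick the 8 fixed positions: C(11,8) = 165 ways.
The other 3 form a derangement: !3 = 2.
Total: 165 × 2 = 330.

330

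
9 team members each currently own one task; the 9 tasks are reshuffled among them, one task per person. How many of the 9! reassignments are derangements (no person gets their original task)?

133496

The subfactorial !9 = [9!/e] (nearest integer).
9! = 362880, and 362880/e ≈ 133496.09, so !9 = 133496.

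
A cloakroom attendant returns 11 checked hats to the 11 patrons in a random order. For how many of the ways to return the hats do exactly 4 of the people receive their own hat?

Pick the 4 fixed positions: C(11,4) = 330 ways.
The other 7 form a derangement: !7 = 1854.
Total: 330 × 1854 = 611820.

611820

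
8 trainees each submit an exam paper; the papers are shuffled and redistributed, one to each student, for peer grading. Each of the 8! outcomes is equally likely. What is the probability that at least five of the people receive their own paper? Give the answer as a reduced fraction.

47/13440

Favorable outcomes: Σ_{i≥5} C(8,i)·!(8-i) = 56·2 + 28·1 + 8·0 + 1·1 = 141.
Total outcomes: 8! = 40320.
Probability = 141/40320 = 47/13440.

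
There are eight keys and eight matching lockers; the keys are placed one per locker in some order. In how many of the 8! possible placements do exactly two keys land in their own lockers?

Pick the 2 fixed positions: C(8,2) = 28 ways.
The remaining 6 must be deranged: !6 = 265.
Total: 28 × 265 = 7420.

7420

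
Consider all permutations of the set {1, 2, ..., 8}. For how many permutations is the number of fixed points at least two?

Sum C(8,i)·!(8-i) for i = 2..8:
  i=2: C(8,2)·!6 = 28·265 = 7420
  i=3: C(8,3)·!5 = 56·44 = 2464
  i=4: C(8,4)·!4 = 70·9 = 630
  i=5: C(8,5)·!3 = 56·2 = 112
  i=6: C(8,6)·!2 = 28·1 = 28
  i=7: C(8,7)·!1 = 8·0 = 0
  i=8: C(8,8)·!0 = 1·1 = 1
Total = 10655.

10655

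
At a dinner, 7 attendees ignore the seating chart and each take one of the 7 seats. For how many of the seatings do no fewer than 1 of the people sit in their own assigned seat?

3186

# with exactly i fixed is C(7,i)·!(7-i); sum over i=1..7:
  i=1: C(7,1)·!6 = 7·265 = 1855
  i=2: C(7,2)·!5 = 21·44 = 924
  i=3: C(7,3)·!4 = 35·9 = 315
  i=4: C(7,4)·!3 = 35·2 = 70
  i=5: C(7,5)·!2 = 21·1 = 21
  i=6: C(7,6)·!1 = 7·0 = 0
  i=7: C(7,7)·!0 = 1·1 = 1
Total = 3186.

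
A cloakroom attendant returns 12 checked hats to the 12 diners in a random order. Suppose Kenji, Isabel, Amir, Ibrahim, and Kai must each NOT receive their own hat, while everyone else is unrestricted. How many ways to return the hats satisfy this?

312273360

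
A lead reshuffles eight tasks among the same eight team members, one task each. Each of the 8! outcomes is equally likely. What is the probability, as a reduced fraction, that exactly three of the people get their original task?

11/180

Favorable outcomes: C(8,3)·!5 = 56·44 = 2464.
Total outcomes: 8! = 40320.
Probability = 2464/40320 = 11/180.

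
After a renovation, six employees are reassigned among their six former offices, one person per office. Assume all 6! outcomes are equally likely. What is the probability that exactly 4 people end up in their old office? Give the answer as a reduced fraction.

1/48

Favorable outcomes: C(6,4)·!2 = 15·1 = 15.
Total outcomes: 6! = 720.
Probability = 15/720 = 1/48.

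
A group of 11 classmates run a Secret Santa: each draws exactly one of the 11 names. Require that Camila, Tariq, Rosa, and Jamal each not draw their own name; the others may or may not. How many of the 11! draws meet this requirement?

27422640

Let A_j be the event that the j-th constrained one is fixed. By inclusion-exclusion over the 4 events:
Σ_{j=0}^{4} (-1)^j C(4,j)(11-j)!
= C(4,0)·11! - C(4,1)·10! + C(4,2)·9! - C(4,3)·8! + C(4,4)·7!
= 39916800 - 14515200 + 2177280 - 161280 + 5040
= 27422640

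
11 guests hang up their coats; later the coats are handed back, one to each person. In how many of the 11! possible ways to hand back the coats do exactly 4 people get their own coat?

611820

Choose which 4 of the 11 are fixed: C(11,4) = 330.
The remaining 7 must be deranged: !7 = 1854.
Total: 330 × 1854 = 611820.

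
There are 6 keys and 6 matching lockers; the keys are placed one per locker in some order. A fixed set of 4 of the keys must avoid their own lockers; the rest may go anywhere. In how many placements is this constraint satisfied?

362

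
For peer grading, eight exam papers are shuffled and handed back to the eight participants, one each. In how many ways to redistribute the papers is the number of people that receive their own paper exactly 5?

Pick the 5 fixed positions: C(8,5) = 56 ways.
The other 3 form a derangement: !3 = 2.
Total: 56 × 2 = 112.

112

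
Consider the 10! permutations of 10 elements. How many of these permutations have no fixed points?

1334961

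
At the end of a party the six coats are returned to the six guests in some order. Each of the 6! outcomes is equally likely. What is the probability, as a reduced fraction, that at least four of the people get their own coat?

1/45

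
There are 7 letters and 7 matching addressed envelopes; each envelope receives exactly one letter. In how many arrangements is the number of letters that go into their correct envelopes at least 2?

Sum C(7,i)·!(7-i) for i = 2..7:
  i=2: C(7,2)·!5 = 21·44 = 924
  i=3: C(7,3)·!4 = 35·9 = 315
  i=4: C(7,4)·!3 = 35·2 = 70
  i=5: C(7,5)·!2 = 21·1 = 21
  i=6: C(7,6)·!1 = 7·0 = 0
  i=7: C(7,7)·!0 = 1·1 = 1
Total = 1331.

1331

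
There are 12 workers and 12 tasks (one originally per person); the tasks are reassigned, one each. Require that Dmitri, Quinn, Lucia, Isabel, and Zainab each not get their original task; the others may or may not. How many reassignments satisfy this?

Inclusion-exclusion on the 5 forbidden self-matches:
Σ_{j=0}^{5} (-1)^j C(5,j)(12-j)!
= C(5,0)·12! - C(5,1)·11! + C(5,2)·10! - C(5,3)·9! + C(5,4)·8! - C(5,5)·7!
= 479001600 - 199584000 + 36288000 - 3628800 + 201600 - 5040
= 312273360

312273360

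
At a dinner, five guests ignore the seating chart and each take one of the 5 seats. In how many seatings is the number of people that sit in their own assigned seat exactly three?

10

Pick the 3 fixed positions: C(5,3) = 10 ways.
The other 2 form a derangement: !2 = 1.
Total: 10 × 1 = 10.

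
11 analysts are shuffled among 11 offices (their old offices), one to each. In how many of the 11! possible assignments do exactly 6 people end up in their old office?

Choose which 6 of the 11 are fixed: C(11,6) = 462.
The other 5 form a derangement: !5 = 44.
Total: 462 × 44 = 20328.

20328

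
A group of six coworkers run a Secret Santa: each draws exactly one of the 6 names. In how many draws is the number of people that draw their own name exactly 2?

Pick the 2 fixed positions: C(6,2) = 15 ways.
The remaining 4 must be deranged: !4 = 9.
Total: 15 × 9 = 135.

135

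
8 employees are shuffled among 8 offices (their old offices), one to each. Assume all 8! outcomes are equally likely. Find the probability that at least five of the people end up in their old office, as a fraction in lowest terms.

Favorable outcomes: Σ_{i≥5} C(8,i)·!(8-i) = 56·2 + 28·1 + 8·0 + 1·1 = 141.
Total outcomes: 8! = 40320.
Probability = 141/40320 = 47/13440.

47/13440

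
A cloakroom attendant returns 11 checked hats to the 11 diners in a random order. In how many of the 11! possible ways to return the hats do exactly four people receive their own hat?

Choose which 4 of the 11 are fixed: C(11,4) = 330.
The other 7 form a derangement: !7 = 1854.
Total: 330 × 1854 = 611820.

611820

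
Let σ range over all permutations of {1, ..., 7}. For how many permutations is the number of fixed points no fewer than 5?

# with exactly i fixed is C(7,i)·!(7-i); sum over i=5..7:
  i=5: C(7,5)·!2 = 21·1 = 21
  i=6: C(7,6)·!1 = 7·0 = 0
  i=7: C(7,7)·!0 = 1·1 = 1
Total = 22.

22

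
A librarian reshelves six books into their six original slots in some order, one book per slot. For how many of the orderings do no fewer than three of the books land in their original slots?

Sum C(6,i)·!(6-i) for i = 3..6:
  i=3: C(6,3)·!3 = 20·2 = 40
  i=4: C(6,4)·!2 = 15·1 = 15
  i=5: C(6,5)·!1 = 6·0 = 0
  i=6: C(6,6)·!0 = 1·1 = 1
Total = 56.

56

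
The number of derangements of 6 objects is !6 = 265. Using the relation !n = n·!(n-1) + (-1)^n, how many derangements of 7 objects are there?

!7 = 7·265 - 1 = 1854.

1854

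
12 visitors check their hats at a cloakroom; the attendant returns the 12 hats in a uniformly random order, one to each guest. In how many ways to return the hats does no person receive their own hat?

Use !n = (n-1)(!(n-1) + !(n-2)).
!12 = 11·(14684570 + 1334961) = 11·16019531 = 176214841

176214841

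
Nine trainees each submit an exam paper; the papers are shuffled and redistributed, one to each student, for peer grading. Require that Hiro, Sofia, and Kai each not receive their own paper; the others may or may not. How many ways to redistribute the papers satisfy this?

256320

Inclusion-exclusion on the 3 forbidden self-matches:
Σ_{j=0}^{3} (-1)^j C(3,j)(9-j)!
= C(3,0)·9! - C(3,1)·8! + C(3,2)·7! - C(3,3)·6!
= 362880 - 120960 + 15120 - 720
= 256320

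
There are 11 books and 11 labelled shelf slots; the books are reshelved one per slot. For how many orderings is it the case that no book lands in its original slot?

14684570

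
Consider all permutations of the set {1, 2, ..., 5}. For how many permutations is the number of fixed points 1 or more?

# with exactly i fixed is C(5,i)·!(5-i); sum over i=1..5:
  i=1: C(5,1)·!4 = 5·9 = 45
  i=2: C(5,2)·!3 = 10·2 = 20
  i=3: C(5,3)·!2 = 10·1 = 10
  i=4: C(5,4)·!1 = 5·0 = 0
  i=5: C(5,5)·!0 = 1·1 = 1
Total = 76.

76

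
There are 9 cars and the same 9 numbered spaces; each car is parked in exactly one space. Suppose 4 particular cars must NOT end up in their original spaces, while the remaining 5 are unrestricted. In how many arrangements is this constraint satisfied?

Let A_j be the event that the j-th constrained one is fixed. By inclusion-exclusion over the 4 events:
Σ_{j=0}^{4} (-1)^j C(4,j)(9-j)!
= C(4,0)·9! - C(4,1)·8! + C(4,2)·7! - C(4,3)·6! + C(4,4)·5!
= 362880 - 161280 + 30240 - 2880 + 120
= 229080

229080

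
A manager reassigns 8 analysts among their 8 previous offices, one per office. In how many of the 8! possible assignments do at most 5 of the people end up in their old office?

40291

# with exactly i fixed is C(8,i)·!(8-i); sum over i=0..5:
  i=0: C(8,0)·!8 = 1·14833 = 14833
  i=1: C(8,1)·!7 = 8·1854 = 14832
  i=2: C(8,2)·!6 = 28·265 = 7420
  i=3: C(8,3)·!5 = 56·44 = 2464
  i=4: C(8,4)·!4 = 70·9 = 630
  i=5: C(8,5)·!3 = 56·2 = 112
Total = 40291.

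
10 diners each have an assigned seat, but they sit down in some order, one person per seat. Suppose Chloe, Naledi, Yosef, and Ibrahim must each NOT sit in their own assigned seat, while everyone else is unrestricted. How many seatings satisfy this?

Inclusion-exclusion on the 4 forbidden self-matches:
Σ_{j=0}^{4} (-1)^j C(4,j)(10-j)!
= C(4,0)·10! - C(4,1)·9! + C(4,2)·8! - C(4,3)·7! + C(4,4)·6!
= 3628800 - 1451520 + 241920 - 20160 + 720
= 2399760

2399760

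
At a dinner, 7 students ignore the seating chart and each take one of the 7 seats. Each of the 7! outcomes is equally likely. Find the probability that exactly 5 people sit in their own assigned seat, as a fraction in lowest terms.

1/240

Favorable outcomes: C(7,5)·!2 = 21·1 = 21.
Total outcomes: 7! = 5040.
Probability = 21/5040 = 1/240.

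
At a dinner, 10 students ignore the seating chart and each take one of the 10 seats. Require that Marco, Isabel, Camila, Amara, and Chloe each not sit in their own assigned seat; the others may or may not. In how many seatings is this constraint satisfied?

2170680

Inclusion-exclusion on the 5 forbidden self-matches:
Σ_{j=0}^{5} (-1)^j C(5,j)(10-j)!
= C(5,0)·10! - C(5,1)·9! + C(5,2)·8! - C(5,3)·7! + C(5,4)·6! - C(5,5)·5!
= 3628800 - 1814400 + 403200 - 50400 + 3600 - 120
= 2170680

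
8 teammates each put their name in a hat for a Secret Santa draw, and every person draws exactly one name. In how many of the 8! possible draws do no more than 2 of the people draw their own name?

Sum C(8,i)·!(8-i) for i = 0..2:
  i=0: C(8,0)·!8 = 1·14833 = 14833
  i=1: C(8,1)·!7 = 8·1854 = 14832
  i=2: C(8,2)·!6 = 28·265 = 7420
Total = 37085.

37085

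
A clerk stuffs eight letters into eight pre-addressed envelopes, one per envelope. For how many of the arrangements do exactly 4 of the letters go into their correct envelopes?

Pick the 4 fixed positions: C(8,4) = 70 ways.
The other 4 form a derangement: !4 = 9.
Total: 70 × 9 = 630.

630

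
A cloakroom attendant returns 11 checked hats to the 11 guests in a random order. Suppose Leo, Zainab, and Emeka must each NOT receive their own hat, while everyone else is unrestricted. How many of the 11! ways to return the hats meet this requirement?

Let A_j be the event that the j-th constrained one is fixed. By inclusion-exclusion over the 3 events:
Σ_{j=0}^{3} (-1)^j C(3,j)(11-j)!
= C(3,0)·11! - C(3,1)·10! + C(3,2)·9! - C(3,3)·8!
= 39916800 - 10886400 + 1088640 - 40320
= 30078720

30078720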